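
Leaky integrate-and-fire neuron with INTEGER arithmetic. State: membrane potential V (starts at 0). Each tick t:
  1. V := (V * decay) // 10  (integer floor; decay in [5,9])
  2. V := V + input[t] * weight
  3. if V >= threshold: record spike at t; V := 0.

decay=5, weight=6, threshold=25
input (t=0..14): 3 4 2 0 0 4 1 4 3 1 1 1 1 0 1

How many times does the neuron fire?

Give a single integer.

t=0: input=3 -> V=18
t=1: input=4 -> V=0 FIRE
t=2: input=2 -> V=12
t=3: input=0 -> V=6
t=4: input=0 -> V=3
t=5: input=4 -> V=0 FIRE
t=6: input=1 -> V=6
t=7: input=4 -> V=0 FIRE
t=8: input=3 -> V=18
t=9: input=1 -> V=15
t=10: input=1 -> V=13
t=11: input=1 -> V=12
t=12: input=1 -> V=12
t=13: input=0 -> V=6
t=14: input=1 -> V=9

Answer: 3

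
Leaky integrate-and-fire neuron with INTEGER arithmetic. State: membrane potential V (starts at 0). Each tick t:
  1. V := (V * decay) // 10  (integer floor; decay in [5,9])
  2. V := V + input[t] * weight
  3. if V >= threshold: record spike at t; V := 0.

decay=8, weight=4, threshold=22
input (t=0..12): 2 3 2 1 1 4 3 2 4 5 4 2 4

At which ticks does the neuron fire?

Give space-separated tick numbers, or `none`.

Answer: 2 6 8 10 12

Derivation:
t=0: input=2 -> V=8
t=1: input=3 -> V=18
t=2: input=2 -> V=0 FIRE
t=3: input=1 -> V=4
t=4: input=1 -> V=7
t=5: input=4 -> V=21
t=6: input=3 -> V=0 FIRE
t=7: input=2 -> V=8
t=8: input=4 -> V=0 FIRE
t=9: input=5 -> V=20
t=10: input=4 -> V=0 FIRE
t=11: input=2 -> V=8
t=12: input=4 -> V=0 FIRE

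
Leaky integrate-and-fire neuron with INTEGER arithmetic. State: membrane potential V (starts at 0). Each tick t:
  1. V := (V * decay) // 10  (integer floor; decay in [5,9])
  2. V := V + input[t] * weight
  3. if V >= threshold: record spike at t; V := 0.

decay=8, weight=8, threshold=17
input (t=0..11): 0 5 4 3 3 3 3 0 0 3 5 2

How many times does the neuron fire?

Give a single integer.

Answer: 8

Derivation:
t=0: input=0 -> V=0
t=1: input=5 -> V=0 FIRE
t=2: input=4 -> V=0 FIRE
t=3: input=3 -> V=0 FIRE
t=4: input=3 -> V=0 FIRE
t=5: input=3 -> V=0 FIRE
t=6: input=3 -> V=0 FIRE
t=7: input=0 -> V=0
t=8: input=0 -> V=0
t=9: input=3 -> V=0 FIRE
t=10: input=5 -> V=0 FIRE
t=11: input=2 -> V=16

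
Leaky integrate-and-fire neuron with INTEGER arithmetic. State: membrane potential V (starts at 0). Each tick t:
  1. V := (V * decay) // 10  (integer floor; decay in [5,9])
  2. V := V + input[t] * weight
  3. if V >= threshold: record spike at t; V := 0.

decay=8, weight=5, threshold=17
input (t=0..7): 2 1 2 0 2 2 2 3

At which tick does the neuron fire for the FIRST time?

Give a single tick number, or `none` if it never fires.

t=0: input=2 -> V=10
t=1: input=1 -> V=13
t=2: input=2 -> V=0 FIRE
t=3: input=0 -> V=0
t=4: input=2 -> V=10
t=5: input=2 -> V=0 FIRE
t=6: input=2 -> V=10
t=7: input=3 -> V=0 FIRE

Answer: 2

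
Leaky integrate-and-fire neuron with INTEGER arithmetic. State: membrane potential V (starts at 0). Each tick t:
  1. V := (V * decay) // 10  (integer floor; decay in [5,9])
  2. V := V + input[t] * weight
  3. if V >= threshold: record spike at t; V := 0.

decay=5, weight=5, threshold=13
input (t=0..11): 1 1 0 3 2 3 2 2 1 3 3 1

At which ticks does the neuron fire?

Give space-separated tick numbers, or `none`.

t=0: input=1 -> V=5
t=1: input=1 -> V=7
t=2: input=0 -> V=3
t=3: input=3 -> V=0 FIRE
t=4: input=2 -> V=10
t=5: input=3 -> V=0 FIRE
t=6: input=2 -> V=10
t=7: input=2 -> V=0 FIRE
t=8: input=1 -> V=5
t=9: input=3 -> V=0 FIRE
t=10: input=3 -> V=0 FIRE
t=11: input=1 -> V=5

Answer: 3 5 7 9 10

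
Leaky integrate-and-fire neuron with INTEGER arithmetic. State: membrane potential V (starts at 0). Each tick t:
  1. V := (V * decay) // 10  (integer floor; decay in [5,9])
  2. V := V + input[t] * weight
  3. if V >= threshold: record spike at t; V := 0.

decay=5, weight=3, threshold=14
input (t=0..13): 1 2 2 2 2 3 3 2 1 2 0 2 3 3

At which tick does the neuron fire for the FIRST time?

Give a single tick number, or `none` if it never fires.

Answer: 5

Derivation:
t=0: input=1 -> V=3
t=1: input=2 -> V=7
t=2: input=2 -> V=9
t=3: input=2 -> V=10
t=4: input=2 -> V=11
t=5: input=3 -> V=0 FIRE
t=6: input=3 -> V=9
t=7: input=2 -> V=10
t=8: input=1 -> V=8
t=9: input=2 -> V=10
t=10: input=0 -> V=5
t=11: input=2 -> V=8
t=12: input=3 -> V=13
t=13: input=3 -> V=0 FIRE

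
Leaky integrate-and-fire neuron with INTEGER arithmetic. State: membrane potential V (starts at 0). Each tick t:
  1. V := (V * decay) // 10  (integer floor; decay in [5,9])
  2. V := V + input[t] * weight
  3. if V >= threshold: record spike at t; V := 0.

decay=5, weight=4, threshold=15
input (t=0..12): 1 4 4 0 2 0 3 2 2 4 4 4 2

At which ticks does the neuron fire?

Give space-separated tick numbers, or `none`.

t=0: input=1 -> V=4
t=1: input=4 -> V=0 FIRE
t=2: input=4 -> V=0 FIRE
t=3: input=0 -> V=0
t=4: input=2 -> V=8
t=5: input=0 -> V=4
t=6: input=3 -> V=14
t=7: input=2 -> V=0 FIRE
t=8: input=2 -> V=8
t=9: input=4 -> V=0 FIRE
t=10: input=4 -> V=0 FIRE
t=11: input=4 -> V=0 FIRE
t=12: input=2 -> V=8

Answer: 1 2 7 9 10 11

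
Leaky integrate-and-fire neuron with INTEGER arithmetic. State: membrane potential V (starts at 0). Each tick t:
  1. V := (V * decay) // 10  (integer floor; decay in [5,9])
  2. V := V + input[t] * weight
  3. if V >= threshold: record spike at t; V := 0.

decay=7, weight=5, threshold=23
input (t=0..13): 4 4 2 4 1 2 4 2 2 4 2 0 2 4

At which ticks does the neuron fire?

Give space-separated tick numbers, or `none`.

Answer: 1 3 6 9 13

Derivation:
t=0: input=4 -> V=20
t=1: input=4 -> V=0 FIRE
t=2: input=2 -> V=10
t=3: input=4 -> V=0 FIRE
t=4: input=1 -> V=5
t=5: input=2 -> V=13
t=6: input=4 -> V=0 FIRE
t=7: input=2 -> V=10
t=8: input=2 -> V=17
t=9: input=4 -> V=0 FIRE
t=10: input=2 -> V=10
t=11: input=0 -> V=7
t=12: input=2 -> V=14
t=13: input=4 -> V=0 FIRE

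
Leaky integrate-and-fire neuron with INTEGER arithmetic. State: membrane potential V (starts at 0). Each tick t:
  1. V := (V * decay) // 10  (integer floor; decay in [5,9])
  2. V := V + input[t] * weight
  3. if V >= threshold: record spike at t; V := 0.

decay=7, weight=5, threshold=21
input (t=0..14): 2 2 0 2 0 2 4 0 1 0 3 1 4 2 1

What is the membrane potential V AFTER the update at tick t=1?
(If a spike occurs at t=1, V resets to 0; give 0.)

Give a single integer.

t=0: input=2 -> V=10
t=1: input=2 -> V=17
t=2: input=0 -> V=11
t=3: input=2 -> V=17
t=4: input=0 -> V=11
t=5: input=2 -> V=17
t=6: input=4 -> V=0 FIRE
t=7: input=0 -> V=0
t=8: input=1 -> V=5
t=9: input=0 -> V=3
t=10: input=3 -> V=17
t=11: input=1 -> V=16
t=12: input=4 -> V=0 FIRE
t=13: input=2 -> V=10
t=14: input=1 -> V=12

Answer: 17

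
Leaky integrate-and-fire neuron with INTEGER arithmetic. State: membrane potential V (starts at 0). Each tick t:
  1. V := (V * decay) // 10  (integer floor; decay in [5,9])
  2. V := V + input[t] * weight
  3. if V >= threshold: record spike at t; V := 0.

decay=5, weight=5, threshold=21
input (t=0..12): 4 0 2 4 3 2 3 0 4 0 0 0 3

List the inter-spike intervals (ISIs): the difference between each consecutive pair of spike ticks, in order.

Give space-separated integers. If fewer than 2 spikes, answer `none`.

t=0: input=4 -> V=20
t=1: input=0 -> V=10
t=2: input=2 -> V=15
t=3: input=4 -> V=0 FIRE
t=4: input=3 -> V=15
t=5: input=2 -> V=17
t=6: input=3 -> V=0 FIRE
t=7: input=0 -> V=0
t=8: input=4 -> V=20
t=9: input=0 -> V=10
t=10: input=0 -> V=5
t=11: input=0 -> V=2
t=12: input=3 -> V=16

Answer: 3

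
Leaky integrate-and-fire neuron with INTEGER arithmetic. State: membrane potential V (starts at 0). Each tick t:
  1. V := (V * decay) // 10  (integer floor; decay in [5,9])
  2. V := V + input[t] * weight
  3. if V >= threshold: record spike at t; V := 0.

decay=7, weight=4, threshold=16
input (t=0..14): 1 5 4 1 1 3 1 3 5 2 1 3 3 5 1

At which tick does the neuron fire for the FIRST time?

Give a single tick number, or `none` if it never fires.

Answer: 1

Derivation:
t=0: input=1 -> V=4
t=1: input=5 -> V=0 FIRE
t=2: input=4 -> V=0 FIRE
t=3: input=1 -> V=4
t=4: input=1 -> V=6
t=5: input=3 -> V=0 FIRE
t=6: input=1 -> V=4
t=7: input=3 -> V=14
t=8: input=5 -> V=0 FIRE
t=9: input=2 -> V=8
t=10: input=1 -> V=9
t=11: input=3 -> V=0 FIRE
t=12: input=3 -> V=12
t=13: input=5 -> V=0 FIRE
t=14: input=1 -> V=4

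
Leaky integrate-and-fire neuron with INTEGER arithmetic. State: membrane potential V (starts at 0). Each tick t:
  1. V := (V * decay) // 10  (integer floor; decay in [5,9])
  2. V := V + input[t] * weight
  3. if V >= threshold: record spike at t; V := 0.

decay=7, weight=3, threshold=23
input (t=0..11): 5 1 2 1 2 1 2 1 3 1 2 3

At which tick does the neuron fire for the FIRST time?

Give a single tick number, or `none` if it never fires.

Answer: none

Derivation:
t=0: input=5 -> V=15
t=1: input=1 -> V=13
t=2: input=2 -> V=15
t=3: input=1 -> V=13
t=4: input=2 -> V=15
t=5: input=1 -> V=13
t=6: input=2 -> V=15
t=7: input=1 -> V=13
t=8: input=3 -> V=18
t=9: input=1 -> V=15
t=10: input=2 -> V=16
t=11: input=3 -> V=20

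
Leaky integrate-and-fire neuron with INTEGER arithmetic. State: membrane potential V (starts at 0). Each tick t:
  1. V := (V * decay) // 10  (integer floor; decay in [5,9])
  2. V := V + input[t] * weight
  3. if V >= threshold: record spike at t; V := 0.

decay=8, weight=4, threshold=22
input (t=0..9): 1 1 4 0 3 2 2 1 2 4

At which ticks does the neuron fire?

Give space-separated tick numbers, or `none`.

Answer: 4 9

Derivation:
t=0: input=1 -> V=4
t=1: input=1 -> V=7
t=2: input=4 -> V=21
t=3: input=0 -> V=16
t=4: input=3 -> V=0 FIRE
t=5: input=2 -> V=8
t=6: input=2 -> V=14
t=7: input=1 -> V=15
t=8: input=2 -> V=20
t=9: input=4 -> V=0 FIRE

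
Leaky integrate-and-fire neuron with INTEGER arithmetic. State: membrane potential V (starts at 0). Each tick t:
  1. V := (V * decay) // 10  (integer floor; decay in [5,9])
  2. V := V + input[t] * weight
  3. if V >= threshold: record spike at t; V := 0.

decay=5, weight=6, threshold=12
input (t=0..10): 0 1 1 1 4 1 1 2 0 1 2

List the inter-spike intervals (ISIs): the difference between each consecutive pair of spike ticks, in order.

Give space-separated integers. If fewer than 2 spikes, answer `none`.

Answer: 3 3

Derivation:
t=0: input=0 -> V=0
t=1: input=1 -> V=6
t=2: input=1 -> V=9
t=3: input=1 -> V=10
t=4: input=4 -> V=0 FIRE
t=5: input=1 -> V=6
t=6: input=1 -> V=9
t=7: input=2 -> V=0 FIRE
t=8: input=0 -> V=0
t=9: input=1 -> V=6
t=10: input=2 -> V=0 FIRE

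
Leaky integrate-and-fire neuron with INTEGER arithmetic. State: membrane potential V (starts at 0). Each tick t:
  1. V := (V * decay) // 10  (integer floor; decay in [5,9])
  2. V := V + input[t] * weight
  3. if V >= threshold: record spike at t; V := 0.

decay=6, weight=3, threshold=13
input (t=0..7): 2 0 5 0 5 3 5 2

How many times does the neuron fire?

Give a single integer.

t=0: input=2 -> V=6
t=1: input=0 -> V=3
t=2: input=5 -> V=0 FIRE
t=3: input=0 -> V=0
t=4: input=5 -> V=0 FIRE
t=5: input=3 -> V=9
t=6: input=5 -> V=0 FIRE
t=7: input=2 -> V=6

Answer: 3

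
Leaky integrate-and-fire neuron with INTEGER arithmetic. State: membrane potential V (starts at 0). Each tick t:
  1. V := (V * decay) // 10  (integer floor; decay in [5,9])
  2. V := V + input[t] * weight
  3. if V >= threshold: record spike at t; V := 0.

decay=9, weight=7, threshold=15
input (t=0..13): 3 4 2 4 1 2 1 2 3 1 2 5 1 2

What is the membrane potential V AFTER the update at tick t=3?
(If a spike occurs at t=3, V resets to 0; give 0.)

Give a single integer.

t=0: input=3 -> V=0 FIRE
t=1: input=4 -> V=0 FIRE
t=2: input=2 -> V=14
t=3: input=4 -> V=0 FIRE
t=4: input=1 -> V=7
t=5: input=2 -> V=0 FIRE
t=6: input=1 -> V=7
t=7: input=2 -> V=0 FIRE
t=8: input=3 -> V=0 FIRE
t=9: input=1 -> V=7
t=10: input=2 -> V=0 FIRE
t=11: input=5 -> V=0 FIRE
t=12: input=1 -> V=7
t=13: input=2 -> V=0 FIRE

Answer: 0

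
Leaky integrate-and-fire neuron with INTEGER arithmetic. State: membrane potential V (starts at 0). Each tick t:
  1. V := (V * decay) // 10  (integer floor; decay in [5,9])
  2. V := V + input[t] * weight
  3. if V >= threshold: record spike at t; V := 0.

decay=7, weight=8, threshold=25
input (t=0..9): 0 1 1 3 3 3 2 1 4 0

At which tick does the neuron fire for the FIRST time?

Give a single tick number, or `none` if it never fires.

t=0: input=0 -> V=0
t=1: input=1 -> V=8
t=2: input=1 -> V=13
t=3: input=3 -> V=0 FIRE
t=4: input=3 -> V=24
t=5: input=3 -> V=0 FIRE
t=6: input=2 -> V=16
t=7: input=1 -> V=19
t=8: input=4 -> V=0 FIRE
t=9: input=0 -> V=0

Answer: 3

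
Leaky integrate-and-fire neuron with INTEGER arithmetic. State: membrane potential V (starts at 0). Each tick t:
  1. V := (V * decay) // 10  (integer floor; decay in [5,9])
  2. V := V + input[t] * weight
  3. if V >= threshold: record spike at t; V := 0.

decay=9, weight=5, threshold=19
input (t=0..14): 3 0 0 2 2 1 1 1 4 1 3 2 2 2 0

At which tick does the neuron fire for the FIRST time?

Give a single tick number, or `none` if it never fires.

t=0: input=3 -> V=15
t=1: input=0 -> V=13
t=2: input=0 -> V=11
t=3: input=2 -> V=0 FIRE
t=4: input=2 -> V=10
t=5: input=1 -> V=14
t=6: input=1 -> V=17
t=7: input=1 -> V=0 FIRE
t=8: input=4 -> V=0 FIRE
t=9: input=1 -> V=5
t=10: input=3 -> V=0 FIRE
t=11: input=2 -> V=10
t=12: input=2 -> V=0 FIRE
t=13: input=2 -> V=10
t=14: input=0 -> V=9

Answer: 3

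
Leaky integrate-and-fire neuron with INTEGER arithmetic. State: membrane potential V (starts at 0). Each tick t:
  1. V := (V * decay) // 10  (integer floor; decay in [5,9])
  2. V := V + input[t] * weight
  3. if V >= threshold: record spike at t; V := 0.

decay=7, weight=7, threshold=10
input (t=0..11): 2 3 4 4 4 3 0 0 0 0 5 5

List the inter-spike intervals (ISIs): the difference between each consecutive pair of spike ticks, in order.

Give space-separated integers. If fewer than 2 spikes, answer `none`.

t=0: input=2 -> V=0 FIRE
t=1: input=3 -> V=0 FIRE
t=2: input=4 -> V=0 FIRE
t=3: input=4 -> V=0 FIRE
t=4: input=4 -> V=0 FIRE
t=5: input=3 -> V=0 FIRE
t=6: input=0 -> V=0
t=7: input=0 -> V=0
t=8: input=0 -> V=0
t=9: input=0 -> V=0
t=10: input=5 -> V=0 FIRE
t=11: input=5 -> V=0 FIRE

Answer: 1 1 1 1 1 5 1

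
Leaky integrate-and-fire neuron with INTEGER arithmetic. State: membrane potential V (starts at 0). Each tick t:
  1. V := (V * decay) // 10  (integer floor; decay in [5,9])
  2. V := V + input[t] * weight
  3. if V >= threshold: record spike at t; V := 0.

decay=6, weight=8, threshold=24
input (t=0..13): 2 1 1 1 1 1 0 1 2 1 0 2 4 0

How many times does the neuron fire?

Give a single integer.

t=0: input=2 -> V=16
t=1: input=1 -> V=17
t=2: input=1 -> V=18
t=3: input=1 -> V=18
t=4: input=1 -> V=18
t=5: input=1 -> V=18
t=6: input=0 -> V=10
t=7: input=1 -> V=14
t=8: input=2 -> V=0 FIRE
t=9: input=1 -> V=8
t=10: input=0 -> V=4
t=11: input=2 -> V=18
t=12: input=4 -> V=0 FIRE
t=13: input=0 -> V=0

Answer: 2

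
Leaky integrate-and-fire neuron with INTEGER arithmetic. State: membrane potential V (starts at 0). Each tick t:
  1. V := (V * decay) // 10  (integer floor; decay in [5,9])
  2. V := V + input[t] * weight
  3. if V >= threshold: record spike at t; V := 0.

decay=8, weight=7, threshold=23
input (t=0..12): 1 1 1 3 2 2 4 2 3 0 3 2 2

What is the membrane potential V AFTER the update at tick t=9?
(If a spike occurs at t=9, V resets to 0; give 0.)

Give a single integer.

Answer: 0

Derivation:
t=0: input=1 -> V=7
t=1: input=1 -> V=12
t=2: input=1 -> V=16
t=3: input=3 -> V=0 FIRE
t=4: input=2 -> V=14
t=5: input=2 -> V=0 FIRE
t=6: input=4 -> V=0 FIRE
t=7: input=2 -> V=14
t=8: input=3 -> V=0 FIRE
t=9: input=0 -> V=0
t=10: input=3 -> V=21
t=11: input=2 -> V=0 FIRE
t=12: input=2 -> V=14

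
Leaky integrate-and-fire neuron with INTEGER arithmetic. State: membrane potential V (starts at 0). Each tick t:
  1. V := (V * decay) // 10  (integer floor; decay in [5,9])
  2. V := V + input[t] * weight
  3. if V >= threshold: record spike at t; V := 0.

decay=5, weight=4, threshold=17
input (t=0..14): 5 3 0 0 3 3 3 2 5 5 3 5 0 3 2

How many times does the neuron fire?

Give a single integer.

Answer: 5

Derivation:
t=0: input=5 -> V=0 FIRE
t=1: input=3 -> V=12
t=2: input=0 -> V=6
t=3: input=0 -> V=3
t=4: input=3 -> V=13
t=5: input=3 -> V=0 FIRE
t=6: input=3 -> V=12
t=7: input=2 -> V=14
t=8: input=5 -> V=0 FIRE
t=9: input=5 -> V=0 FIRE
t=10: input=3 -> V=12
t=11: input=5 -> V=0 FIRE
t=12: input=0 -> V=0
t=13: input=3 -> V=12
t=14: input=2 -> V=14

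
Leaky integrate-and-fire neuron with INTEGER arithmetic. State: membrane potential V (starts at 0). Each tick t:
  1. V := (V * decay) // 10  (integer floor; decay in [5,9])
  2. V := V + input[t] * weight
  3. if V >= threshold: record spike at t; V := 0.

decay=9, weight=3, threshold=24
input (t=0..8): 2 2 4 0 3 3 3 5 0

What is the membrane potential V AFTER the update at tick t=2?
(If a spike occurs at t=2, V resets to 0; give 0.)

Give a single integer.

t=0: input=2 -> V=6
t=1: input=2 -> V=11
t=2: input=4 -> V=21
t=3: input=0 -> V=18
t=4: input=3 -> V=0 FIRE
t=5: input=3 -> V=9
t=6: input=3 -> V=17
t=7: input=5 -> V=0 FIRE
t=8: input=0 -> V=0

Answer: 21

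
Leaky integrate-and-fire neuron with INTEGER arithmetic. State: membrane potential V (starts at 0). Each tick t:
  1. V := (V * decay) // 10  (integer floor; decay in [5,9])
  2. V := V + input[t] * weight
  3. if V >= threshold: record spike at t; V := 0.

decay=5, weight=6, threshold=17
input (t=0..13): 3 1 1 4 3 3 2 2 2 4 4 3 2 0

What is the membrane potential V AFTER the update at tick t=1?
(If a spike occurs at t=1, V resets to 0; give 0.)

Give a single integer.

Answer: 6

Derivation:
t=0: input=3 -> V=0 FIRE
t=1: input=1 -> V=6
t=2: input=1 -> V=9
t=3: input=4 -> V=0 FIRE
t=4: input=3 -> V=0 FIRE
t=5: input=3 -> V=0 FIRE
t=6: input=2 -> V=12
t=7: input=2 -> V=0 FIRE
t=8: input=2 -> V=12
t=9: input=4 -> V=0 FIRE
t=10: input=4 -> V=0 FIRE
t=11: input=3 -> V=0 FIRE
t=12: input=2 -> V=12
t=13: input=0 -> V=6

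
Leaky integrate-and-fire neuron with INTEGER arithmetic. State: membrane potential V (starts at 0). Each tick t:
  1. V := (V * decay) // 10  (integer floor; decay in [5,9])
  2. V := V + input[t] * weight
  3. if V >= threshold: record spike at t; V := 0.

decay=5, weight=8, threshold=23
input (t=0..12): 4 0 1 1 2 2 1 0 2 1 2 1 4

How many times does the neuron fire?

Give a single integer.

t=0: input=4 -> V=0 FIRE
t=1: input=0 -> V=0
t=2: input=1 -> V=8
t=3: input=1 -> V=12
t=4: input=2 -> V=22
t=5: input=2 -> V=0 FIRE
t=6: input=1 -> V=8
t=7: input=0 -> V=4
t=8: input=2 -> V=18
t=9: input=1 -> V=17
t=10: input=2 -> V=0 FIRE
t=11: input=1 -> V=8
t=12: input=4 -> V=0 FIRE

Answer: 4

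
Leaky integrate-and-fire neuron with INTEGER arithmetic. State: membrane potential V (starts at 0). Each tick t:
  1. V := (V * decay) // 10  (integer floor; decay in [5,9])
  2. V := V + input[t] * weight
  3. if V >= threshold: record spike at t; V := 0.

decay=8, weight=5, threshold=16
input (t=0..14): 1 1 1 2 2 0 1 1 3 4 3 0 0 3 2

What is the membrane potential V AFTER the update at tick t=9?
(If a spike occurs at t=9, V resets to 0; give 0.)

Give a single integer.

Answer: 0

Derivation:
t=0: input=1 -> V=5
t=1: input=1 -> V=9
t=2: input=1 -> V=12
t=3: input=2 -> V=0 FIRE
t=4: input=2 -> V=10
t=5: input=0 -> V=8
t=6: input=1 -> V=11
t=7: input=1 -> V=13
t=8: input=3 -> V=0 FIRE
t=9: input=4 -> V=0 FIRE
t=10: input=3 -> V=15
t=11: input=0 -> V=12
t=12: input=0 -> V=9
t=13: input=3 -> V=0 FIRE
t=14: input=2 -> V=10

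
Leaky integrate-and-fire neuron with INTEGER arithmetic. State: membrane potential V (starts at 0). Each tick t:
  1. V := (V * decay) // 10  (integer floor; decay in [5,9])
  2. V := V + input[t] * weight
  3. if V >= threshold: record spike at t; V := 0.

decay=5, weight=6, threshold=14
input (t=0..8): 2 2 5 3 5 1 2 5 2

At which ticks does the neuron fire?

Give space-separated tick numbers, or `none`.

Answer: 1 2 3 4 6 7

Derivation:
t=0: input=2 -> V=12
t=1: input=2 -> V=0 FIRE
t=2: input=5 -> V=0 FIRE
t=3: input=3 -> V=0 FIRE
t=4: input=5 -> V=0 FIRE
t=5: input=1 -> V=6
t=6: input=2 -> V=0 FIRE
t=7: input=5 -> V=0 FIRE
t=8: input=2 -> V=12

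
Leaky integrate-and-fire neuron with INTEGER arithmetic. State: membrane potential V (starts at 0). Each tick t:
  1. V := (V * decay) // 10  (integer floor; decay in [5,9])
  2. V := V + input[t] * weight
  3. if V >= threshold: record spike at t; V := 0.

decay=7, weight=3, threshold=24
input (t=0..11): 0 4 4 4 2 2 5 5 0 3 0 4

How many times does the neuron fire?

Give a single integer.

Answer: 2

Derivation:
t=0: input=0 -> V=0
t=1: input=4 -> V=12
t=2: input=4 -> V=20
t=3: input=4 -> V=0 FIRE
t=4: input=2 -> V=6
t=5: input=2 -> V=10
t=6: input=5 -> V=22
t=7: input=5 -> V=0 FIRE
t=8: input=0 -> V=0
t=9: input=3 -> V=9
t=10: input=0 -> V=6
t=11: input=4 -> V=16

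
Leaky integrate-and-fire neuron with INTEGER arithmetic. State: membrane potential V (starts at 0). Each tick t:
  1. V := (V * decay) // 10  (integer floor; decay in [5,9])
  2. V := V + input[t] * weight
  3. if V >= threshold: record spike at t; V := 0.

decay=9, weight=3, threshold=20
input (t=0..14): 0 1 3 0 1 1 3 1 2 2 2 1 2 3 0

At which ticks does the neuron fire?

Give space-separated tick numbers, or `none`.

Answer: 7 12

Derivation:
t=0: input=0 -> V=0
t=1: input=1 -> V=3
t=2: input=3 -> V=11
t=3: input=0 -> V=9
t=4: input=1 -> V=11
t=5: input=1 -> V=12
t=6: input=3 -> V=19
t=7: input=1 -> V=0 FIRE
t=8: input=2 -> V=6
t=9: input=2 -> V=11
t=10: input=2 -> V=15
t=11: input=1 -> V=16
t=12: input=2 -> V=0 FIRE
t=13: input=3 -> V=9
t=14: input=0 -> V=8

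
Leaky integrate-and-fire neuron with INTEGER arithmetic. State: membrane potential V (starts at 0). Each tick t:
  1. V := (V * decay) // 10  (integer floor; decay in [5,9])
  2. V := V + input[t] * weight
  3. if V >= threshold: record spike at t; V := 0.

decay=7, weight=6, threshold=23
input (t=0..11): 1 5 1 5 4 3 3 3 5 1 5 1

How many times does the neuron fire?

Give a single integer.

t=0: input=1 -> V=6
t=1: input=5 -> V=0 FIRE
t=2: input=1 -> V=6
t=3: input=5 -> V=0 FIRE
t=4: input=4 -> V=0 FIRE
t=5: input=3 -> V=18
t=6: input=3 -> V=0 FIRE
t=7: input=3 -> V=18
t=8: input=5 -> V=0 FIRE
t=9: input=1 -> V=6
t=10: input=5 -> V=0 FIRE
t=11: input=1 -> V=6

Answer: 6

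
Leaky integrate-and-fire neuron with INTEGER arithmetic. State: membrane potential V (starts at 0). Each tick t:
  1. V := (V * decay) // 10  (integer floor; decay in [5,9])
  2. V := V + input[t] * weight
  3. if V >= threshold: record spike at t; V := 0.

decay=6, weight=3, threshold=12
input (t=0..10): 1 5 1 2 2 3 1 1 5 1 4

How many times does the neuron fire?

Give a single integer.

t=0: input=1 -> V=3
t=1: input=5 -> V=0 FIRE
t=2: input=1 -> V=3
t=3: input=2 -> V=7
t=4: input=2 -> V=10
t=5: input=3 -> V=0 FIRE
t=6: input=1 -> V=3
t=7: input=1 -> V=4
t=8: input=5 -> V=0 FIRE
t=9: input=1 -> V=3
t=10: input=4 -> V=0 FIRE

Answer: 4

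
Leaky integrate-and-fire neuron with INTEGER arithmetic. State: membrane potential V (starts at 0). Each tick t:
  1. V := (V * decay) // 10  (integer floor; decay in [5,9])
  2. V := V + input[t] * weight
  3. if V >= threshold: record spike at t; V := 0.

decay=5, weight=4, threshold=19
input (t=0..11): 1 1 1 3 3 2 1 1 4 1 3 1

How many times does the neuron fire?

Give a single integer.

t=0: input=1 -> V=4
t=1: input=1 -> V=6
t=2: input=1 -> V=7
t=3: input=3 -> V=15
t=4: input=3 -> V=0 FIRE
t=5: input=2 -> V=8
t=6: input=1 -> V=8
t=7: input=1 -> V=8
t=8: input=4 -> V=0 FIRE
t=9: input=1 -> V=4
t=10: input=3 -> V=14
t=11: input=1 -> V=11

Answer: 2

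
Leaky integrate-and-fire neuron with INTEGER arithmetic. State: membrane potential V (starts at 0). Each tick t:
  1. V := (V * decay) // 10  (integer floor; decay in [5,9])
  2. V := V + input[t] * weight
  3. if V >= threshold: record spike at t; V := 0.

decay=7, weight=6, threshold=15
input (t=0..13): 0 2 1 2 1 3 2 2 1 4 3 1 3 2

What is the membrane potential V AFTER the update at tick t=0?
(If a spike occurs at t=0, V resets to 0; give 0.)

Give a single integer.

Answer: 0

Derivation:
t=0: input=0 -> V=0
t=1: input=2 -> V=12
t=2: input=1 -> V=14
t=3: input=2 -> V=0 FIRE
t=4: input=1 -> V=6
t=5: input=3 -> V=0 FIRE
t=6: input=2 -> V=12
t=7: input=2 -> V=0 FIRE
t=8: input=1 -> V=6
t=9: input=4 -> V=0 FIRE
t=10: input=3 -> V=0 FIRE
t=11: input=1 -> V=6
t=12: input=3 -> V=0 FIRE
t=13: input=2 -> V=12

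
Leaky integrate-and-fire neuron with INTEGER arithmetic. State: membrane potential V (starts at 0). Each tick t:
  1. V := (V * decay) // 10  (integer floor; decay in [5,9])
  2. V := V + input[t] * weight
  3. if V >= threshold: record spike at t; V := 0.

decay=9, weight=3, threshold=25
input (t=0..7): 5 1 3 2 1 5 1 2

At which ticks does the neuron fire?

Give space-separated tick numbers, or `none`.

Answer: 3

Derivation:
t=0: input=5 -> V=15
t=1: input=1 -> V=16
t=2: input=3 -> V=23
t=3: input=2 -> V=0 FIRE
t=4: input=1 -> V=3
t=5: input=5 -> V=17
t=6: input=1 -> V=18
t=7: input=2 -> V=22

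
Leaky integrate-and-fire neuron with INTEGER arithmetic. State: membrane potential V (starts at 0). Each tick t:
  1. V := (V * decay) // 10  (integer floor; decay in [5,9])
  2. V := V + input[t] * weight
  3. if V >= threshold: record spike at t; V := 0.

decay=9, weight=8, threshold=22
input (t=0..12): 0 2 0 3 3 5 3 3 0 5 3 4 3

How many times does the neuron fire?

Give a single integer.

Answer: 9

Derivation:
t=0: input=0 -> V=0
t=1: input=2 -> V=16
t=2: input=0 -> V=14
t=3: input=3 -> V=0 FIRE
t=4: input=3 -> V=0 FIRE
t=5: input=5 -> V=0 FIRE
t=6: input=3 -> V=0 FIRE
t=7: input=3 -> V=0 FIRE
t=8: input=0 -> V=0
t=9: input=5 -> V=0 FIRE
t=10: input=3 -> V=0 FIRE
t=11: input=4 -> V=0 FIRE
t=12: input=3 -> V=0 FIRE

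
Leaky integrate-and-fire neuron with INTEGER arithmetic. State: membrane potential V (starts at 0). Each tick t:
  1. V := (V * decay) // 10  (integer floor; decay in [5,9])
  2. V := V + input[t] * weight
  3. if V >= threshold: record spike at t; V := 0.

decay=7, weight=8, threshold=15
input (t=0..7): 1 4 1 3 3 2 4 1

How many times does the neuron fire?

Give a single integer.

t=0: input=1 -> V=8
t=1: input=4 -> V=0 FIRE
t=2: input=1 -> V=8
t=3: input=3 -> V=0 FIRE
t=4: input=3 -> V=0 FIRE
t=5: input=2 -> V=0 FIRE
t=6: input=4 -> V=0 FIRE
t=7: input=1 -> V=8

Answer: 5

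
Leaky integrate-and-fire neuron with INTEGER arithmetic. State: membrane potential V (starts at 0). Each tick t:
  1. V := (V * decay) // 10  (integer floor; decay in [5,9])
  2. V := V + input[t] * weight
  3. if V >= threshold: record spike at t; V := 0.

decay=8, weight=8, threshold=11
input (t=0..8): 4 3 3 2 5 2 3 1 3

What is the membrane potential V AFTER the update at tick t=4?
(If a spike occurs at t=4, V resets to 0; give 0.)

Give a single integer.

t=0: input=4 -> V=0 FIRE
t=1: input=3 -> V=0 FIRE
t=2: input=3 -> V=0 FIRE
t=3: input=2 -> V=0 FIRE
t=4: input=5 -> V=0 FIRE
t=5: input=2 -> V=0 FIRE
t=6: input=3 -> V=0 FIRE
t=7: input=1 -> V=8
t=8: input=3 -> V=0 FIRE

Answer: 0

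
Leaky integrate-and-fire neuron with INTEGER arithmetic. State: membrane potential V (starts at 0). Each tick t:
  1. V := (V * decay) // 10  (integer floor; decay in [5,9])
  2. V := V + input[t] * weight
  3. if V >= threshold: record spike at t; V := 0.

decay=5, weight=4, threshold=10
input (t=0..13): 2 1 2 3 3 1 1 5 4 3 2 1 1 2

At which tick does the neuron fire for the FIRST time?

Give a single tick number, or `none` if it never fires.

t=0: input=2 -> V=8
t=1: input=1 -> V=8
t=2: input=2 -> V=0 FIRE
t=3: input=3 -> V=0 FIRE
t=4: input=3 -> V=0 FIRE
t=5: input=1 -> V=4
t=6: input=1 -> V=6
t=7: input=5 -> V=0 FIRE
t=8: input=4 -> V=0 FIRE
t=9: input=3 -> V=0 FIRE
t=10: input=2 -> V=8
t=11: input=1 -> V=8
t=12: input=1 -> V=8
t=13: input=2 -> V=0 FIRE

Answer: 2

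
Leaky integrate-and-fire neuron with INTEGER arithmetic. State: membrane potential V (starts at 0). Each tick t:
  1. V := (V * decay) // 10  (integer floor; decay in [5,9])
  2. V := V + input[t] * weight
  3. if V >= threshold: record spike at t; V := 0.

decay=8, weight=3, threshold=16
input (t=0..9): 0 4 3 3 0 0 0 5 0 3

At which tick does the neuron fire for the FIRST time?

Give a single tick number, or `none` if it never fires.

t=0: input=0 -> V=0
t=1: input=4 -> V=12
t=2: input=3 -> V=0 FIRE
t=3: input=3 -> V=9
t=4: input=0 -> V=7
t=5: input=0 -> V=5
t=6: input=0 -> V=4
t=7: input=5 -> V=0 FIRE
t=8: input=0 -> V=0
t=9: input=3 -> V=9

Answer: 2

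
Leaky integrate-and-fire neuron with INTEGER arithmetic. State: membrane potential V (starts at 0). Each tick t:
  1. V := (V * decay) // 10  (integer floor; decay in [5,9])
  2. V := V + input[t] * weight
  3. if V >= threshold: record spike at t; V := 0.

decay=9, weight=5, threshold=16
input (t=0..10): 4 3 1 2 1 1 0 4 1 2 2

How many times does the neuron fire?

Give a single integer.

Answer: 5

Derivation:
t=0: input=4 -> V=0 FIRE
t=1: input=3 -> V=15
t=2: input=1 -> V=0 FIRE
t=3: input=2 -> V=10
t=4: input=1 -> V=14
t=5: input=1 -> V=0 FIRE
t=6: input=0 -> V=0
t=7: input=4 -> V=0 FIRE
t=8: input=1 -> V=5
t=9: input=2 -> V=14
t=10: input=2 -> V=0 FIRE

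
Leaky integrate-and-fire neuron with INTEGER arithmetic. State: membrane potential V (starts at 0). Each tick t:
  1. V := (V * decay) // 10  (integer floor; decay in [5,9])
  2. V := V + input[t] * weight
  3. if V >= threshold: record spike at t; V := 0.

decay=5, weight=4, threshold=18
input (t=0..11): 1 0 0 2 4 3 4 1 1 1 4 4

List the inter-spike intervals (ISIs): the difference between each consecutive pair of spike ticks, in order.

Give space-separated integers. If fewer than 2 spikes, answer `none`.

t=0: input=1 -> V=4
t=1: input=0 -> V=2
t=2: input=0 -> V=1
t=3: input=2 -> V=8
t=4: input=4 -> V=0 FIRE
t=5: input=3 -> V=12
t=6: input=4 -> V=0 FIRE
t=7: input=1 -> V=4
t=8: input=1 -> V=6
t=9: input=1 -> V=7
t=10: input=4 -> V=0 FIRE
t=11: input=4 -> V=16

Answer: 2 4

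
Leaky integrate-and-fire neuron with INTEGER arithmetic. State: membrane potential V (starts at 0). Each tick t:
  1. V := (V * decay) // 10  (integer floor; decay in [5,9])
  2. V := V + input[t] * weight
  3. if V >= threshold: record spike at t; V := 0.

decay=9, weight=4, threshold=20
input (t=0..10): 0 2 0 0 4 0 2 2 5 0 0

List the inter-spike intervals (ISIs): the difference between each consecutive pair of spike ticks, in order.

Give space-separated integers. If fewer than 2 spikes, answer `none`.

t=0: input=0 -> V=0
t=1: input=2 -> V=8
t=2: input=0 -> V=7
t=3: input=0 -> V=6
t=4: input=4 -> V=0 FIRE
t=5: input=0 -> V=0
t=6: input=2 -> V=8
t=7: input=2 -> V=15
t=8: input=5 -> V=0 FIRE
t=9: input=0 -> V=0
t=10: input=0 -> V=0

Answer: 4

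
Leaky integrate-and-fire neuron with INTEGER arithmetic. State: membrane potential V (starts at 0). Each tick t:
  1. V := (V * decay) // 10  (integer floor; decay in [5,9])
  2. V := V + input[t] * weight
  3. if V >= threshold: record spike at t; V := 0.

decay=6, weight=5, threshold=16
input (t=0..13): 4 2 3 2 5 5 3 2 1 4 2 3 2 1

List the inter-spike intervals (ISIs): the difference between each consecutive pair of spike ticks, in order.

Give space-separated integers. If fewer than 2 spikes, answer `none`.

t=0: input=4 -> V=0 FIRE
t=1: input=2 -> V=10
t=2: input=3 -> V=0 FIRE
t=3: input=2 -> V=10
t=4: input=5 -> V=0 FIRE
t=5: input=5 -> V=0 FIRE
t=6: input=3 -> V=15
t=7: input=2 -> V=0 FIRE
t=8: input=1 -> V=5
t=9: input=4 -> V=0 FIRE
t=10: input=2 -> V=10
t=11: input=3 -> V=0 FIRE
t=12: input=2 -> V=10
t=13: input=1 -> V=11

Answer: 2 2 1 2 2 2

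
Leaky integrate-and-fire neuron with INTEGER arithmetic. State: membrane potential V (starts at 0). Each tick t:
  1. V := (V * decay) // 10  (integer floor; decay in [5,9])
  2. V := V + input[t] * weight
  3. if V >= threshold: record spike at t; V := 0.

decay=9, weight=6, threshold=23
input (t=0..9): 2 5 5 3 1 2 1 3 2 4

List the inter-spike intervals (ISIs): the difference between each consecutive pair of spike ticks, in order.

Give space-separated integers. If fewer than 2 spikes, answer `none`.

Answer: 1 3 2 2

Derivation:
t=0: input=2 -> V=12
t=1: input=5 -> V=0 FIRE
t=2: input=5 -> V=0 FIRE
t=3: input=3 -> V=18
t=4: input=1 -> V=22
t=5: input=2 -> V=0 FIRE
t=6: input=1 -> V=6
t=7: input=3 -> V=0 FIRE
t=8: input=2 -> V=12
t=9: input=4 -> V=0 FIRE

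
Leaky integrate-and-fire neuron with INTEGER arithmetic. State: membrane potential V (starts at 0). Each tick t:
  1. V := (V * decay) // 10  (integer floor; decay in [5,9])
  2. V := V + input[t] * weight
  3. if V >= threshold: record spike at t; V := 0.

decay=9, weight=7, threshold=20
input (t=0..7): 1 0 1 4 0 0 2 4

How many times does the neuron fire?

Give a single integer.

t=0: input=1 -> V=7
t=1: input=0 -> V=6
t=2: input=1 -> V=12
t=3: input=4 -> V=0 FIRE
t=4: input=0 -> V=0
t=5: input=0 -> V=0
t=6: input=2 -> V=14
t=7: input=4 -> V=0 FIRE

Answer: 2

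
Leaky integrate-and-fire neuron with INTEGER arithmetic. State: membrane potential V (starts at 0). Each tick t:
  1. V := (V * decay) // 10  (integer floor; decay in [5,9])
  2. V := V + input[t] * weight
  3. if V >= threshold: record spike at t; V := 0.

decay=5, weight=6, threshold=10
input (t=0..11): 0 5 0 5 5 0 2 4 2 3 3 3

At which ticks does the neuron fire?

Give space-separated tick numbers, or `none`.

Answer: 1 3 4 6 7 8 9 10 11

Derivation:
t=0: input=0 -> V=0
t=1: input=5 -> V=0 FIRE
t=2: input=0 -> V=0
t=3: input=5 -> V=0 FIRE
t=4: input=5 -> V=0 FIRE
t=5: input=0 -> V=0
t=6: input=2 -> V=0 FIRE
t=7: input=4 -> V=0 FIRE
t=8: input=2 -> V=0 FIRE
t=9: input=3 -> V=0 FIRE
t=10: input=3 -> V=0 FIRE
t=11: input=3 -> V=0 FIRE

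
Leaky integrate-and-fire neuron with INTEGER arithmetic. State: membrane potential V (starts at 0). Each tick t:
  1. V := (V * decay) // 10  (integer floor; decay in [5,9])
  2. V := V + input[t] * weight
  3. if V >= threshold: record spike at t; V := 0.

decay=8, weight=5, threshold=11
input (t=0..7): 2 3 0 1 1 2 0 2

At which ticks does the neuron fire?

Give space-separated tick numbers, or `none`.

t=0: input=2 -> V=10
t=1: input=3 -> V=0 FIRE
t=2: input=0 -> V=0
t=3: input=1 -> V=5
t=4: input=1 -> V=9
t=5: input=2 -> V=0 FIRE
t=6: input=0 -> V=0
t=7: input=2 -> V=10

Answer: 1 5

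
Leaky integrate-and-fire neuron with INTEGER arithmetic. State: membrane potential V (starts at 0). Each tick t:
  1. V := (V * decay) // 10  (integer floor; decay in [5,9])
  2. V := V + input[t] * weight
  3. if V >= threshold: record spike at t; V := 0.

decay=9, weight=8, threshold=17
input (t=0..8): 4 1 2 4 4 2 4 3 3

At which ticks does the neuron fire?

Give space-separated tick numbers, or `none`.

Answer: 0 2 3 4 6 7 8

Derivation:
t=0: input=4 -> V=0 FIRE
t=1: input=1 -> V=8
t=2: input=2 -> V=0 FIRE
t=3: input=4 -> V=0 FIRE
t=4: input=4 -> V=0 FIRE
t=5: input=2 -> V=16
t=6: input=4 -> V=0 FIRE
t=7: input=3 -> V=0 FIRE
t=8: input=3 -> V=0 FIRE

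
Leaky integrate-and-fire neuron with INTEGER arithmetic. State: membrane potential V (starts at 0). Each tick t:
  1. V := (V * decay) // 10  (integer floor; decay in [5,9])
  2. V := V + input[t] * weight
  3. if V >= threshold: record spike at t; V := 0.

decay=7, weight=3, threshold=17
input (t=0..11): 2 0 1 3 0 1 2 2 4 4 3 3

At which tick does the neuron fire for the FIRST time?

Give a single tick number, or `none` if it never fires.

Answer: 8

Derivation:
t=0: input=2 -> V=6
t=1: input=0 -> V=4
t=2: input=1 -> V=5
t=3: input=3 -> V=12
t=4: input=0 -> V=8
t=5: input=1 -> V=8
t=6: input=2 -> V=11
t=7: input=2 -> V=13
t=8: input=4 -> V=0 FIRE
t=9: input=4 -> V=12
t=10: input=3 -> V=0 FIRE
t=11: input=3 -> V=9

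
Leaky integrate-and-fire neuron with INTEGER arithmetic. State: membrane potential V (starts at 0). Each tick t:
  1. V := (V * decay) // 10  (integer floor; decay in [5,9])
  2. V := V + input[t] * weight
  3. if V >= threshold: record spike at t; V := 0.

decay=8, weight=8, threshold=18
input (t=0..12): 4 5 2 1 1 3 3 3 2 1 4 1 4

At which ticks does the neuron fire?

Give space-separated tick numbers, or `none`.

Answer: 0 1 3 5 6 7 9 10 12

Derivation:
t=0: input=4 -> V=0 FIRE
t=1: input=5 -> V=0 FIRE
t=2: input=2 -> V=16
t=3: input=1 -> V=0 FIRE
t=4: input=1 -> V=8
t=5: input=3 -> V=0 FIRE
t=6: input=3 -> V=0 FIRE
t=7: input=3 -> V=0 FIRE
t=8: input=2 -> V=16
t=9: input=1 -> V=0 FIRE
t=10: input=4 -> V=0 FIRE
t=11: input=1 -> V=8
t=12: input=4 -> V=0 FIRE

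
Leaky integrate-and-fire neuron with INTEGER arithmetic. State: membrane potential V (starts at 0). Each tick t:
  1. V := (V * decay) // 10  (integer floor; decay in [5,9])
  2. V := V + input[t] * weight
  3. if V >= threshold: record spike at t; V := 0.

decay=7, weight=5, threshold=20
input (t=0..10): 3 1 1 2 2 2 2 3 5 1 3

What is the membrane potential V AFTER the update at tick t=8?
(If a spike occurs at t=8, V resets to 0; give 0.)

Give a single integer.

t=0: input=3 -> V=15
t=1: input=1 -> V=15
t=2: input=1 -> V=15
t=3: input=2 -> V=0 FIRE
t=4: input=2 -> V=10
t=5: input=2 -> V=17
t=6: input=2 -> V=0 FIRE
t=7: input=3 -> V=15
t=8: input=5 -> V=0 FIRE
t=9: input=1 -> V=5
t=10: input=3 -> V=18

Answer: 0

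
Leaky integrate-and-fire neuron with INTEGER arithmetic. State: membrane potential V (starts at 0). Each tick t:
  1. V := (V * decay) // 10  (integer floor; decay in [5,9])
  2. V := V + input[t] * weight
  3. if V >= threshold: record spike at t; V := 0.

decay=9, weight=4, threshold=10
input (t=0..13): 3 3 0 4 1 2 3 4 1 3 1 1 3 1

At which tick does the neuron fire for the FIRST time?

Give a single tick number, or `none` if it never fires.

Answer: 0

Derivation:
t=0: input=3 -> V=0 FIRE
t=1: input=3 -> V=0 FIRE
t=2: input=0 -> V=0
t=3: input=4 -> V=0 FIRE
t=4: input=1 -> V=4
t=5: input=2 -> V=0 FIRE
t=6: input=3 -> V=0 FIRE
t=7: input=4 -> V=0 FIRE
t=8: input=1 -> V=4
t=9: input=3 -> V=0 FIRE
t=10: input=1 -> V=4
t=11: input=1 -> V=7
t=12: input=3 -> V=0 FIRE
t=13: input=1 -> V=4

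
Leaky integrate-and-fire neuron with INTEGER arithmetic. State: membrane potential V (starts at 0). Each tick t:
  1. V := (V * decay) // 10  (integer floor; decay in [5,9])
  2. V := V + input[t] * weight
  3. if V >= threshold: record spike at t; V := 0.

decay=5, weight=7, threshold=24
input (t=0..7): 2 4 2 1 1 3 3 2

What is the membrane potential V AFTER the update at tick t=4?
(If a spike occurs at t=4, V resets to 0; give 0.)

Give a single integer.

t=0: input=2 -> V=14
t=1: input=4 -> V=0 FIRE
t=2: input=2 -> V=14
t=3: input=1 -> V=14
t=4: input=1 -> V=14
t=5: input=3 -> V=0 FIRE
t=6: input=3 -> V=21
t=7: input=2 -> V=0 FIRE

Answer: 14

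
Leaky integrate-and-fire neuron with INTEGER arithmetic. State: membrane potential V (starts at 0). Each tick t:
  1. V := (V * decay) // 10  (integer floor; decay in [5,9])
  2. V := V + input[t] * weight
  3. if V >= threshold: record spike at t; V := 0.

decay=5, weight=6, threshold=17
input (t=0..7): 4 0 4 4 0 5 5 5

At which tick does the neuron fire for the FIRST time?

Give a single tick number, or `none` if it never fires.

Answer: 0

Derivation:
t=0: input=4 -> V=0 FIRE
t=1: input=0 -> V=0
t=2: input=4 -> V=0 FIRE
t=3: input=4 -> V=0 FIRE
t=4: input=0 -> V=0
t=5: input=5 -> V=0 FIRE
t=6: input=5 -> V=0 FIRE
t=7: input=5 -> V=0 FIRE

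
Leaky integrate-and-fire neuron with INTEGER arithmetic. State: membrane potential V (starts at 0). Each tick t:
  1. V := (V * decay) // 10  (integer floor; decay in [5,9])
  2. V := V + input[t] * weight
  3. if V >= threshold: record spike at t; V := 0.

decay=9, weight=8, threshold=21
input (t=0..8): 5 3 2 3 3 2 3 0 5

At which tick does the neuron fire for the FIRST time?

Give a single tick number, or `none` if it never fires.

Answer: 0

Derivation:
t=0: input=5 -> V=0 FIRE
t=1: input=3 -> V=0 FIRE
t=2: input=2 -> V=16
t=3: input=3 -> V=0 FIRE
t=4: input=3 -> V=0 FIRE
t=5: input=2 -> V=16
t=6: input=3 -> V=0 FIRE
t=7: input=0 -> V=0
t=8: input=5 -> V=0 FIRE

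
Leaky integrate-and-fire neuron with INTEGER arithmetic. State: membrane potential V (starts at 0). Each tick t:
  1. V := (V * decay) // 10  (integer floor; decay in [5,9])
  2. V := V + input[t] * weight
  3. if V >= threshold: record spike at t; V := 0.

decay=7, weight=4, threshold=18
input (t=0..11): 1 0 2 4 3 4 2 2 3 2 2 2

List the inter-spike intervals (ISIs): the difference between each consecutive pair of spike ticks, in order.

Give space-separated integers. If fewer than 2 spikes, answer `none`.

t=0: input=1 -> V=4
t=1: input=0 -> V=2
t=2: input=2 -> V=9
t=3: input=4 -> V=0 FIRE
t=4: input=3 -> V=12
t=5: input=4 -> V=0 FIRE
t=6: input=2 -> V=8
t=7: input=2 -> V=13
t=8: input=3 -> V=0 FIRE
t=9: input=2 -> V=8
t=10: input=2 -> V=13
t=11: input=2 -> V=17

Answer: 2 3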